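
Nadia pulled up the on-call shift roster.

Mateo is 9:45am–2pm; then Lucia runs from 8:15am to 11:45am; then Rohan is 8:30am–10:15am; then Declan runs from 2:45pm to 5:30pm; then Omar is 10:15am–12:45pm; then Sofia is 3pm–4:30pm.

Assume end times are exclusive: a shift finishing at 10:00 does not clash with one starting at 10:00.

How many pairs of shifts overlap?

6

Sorted by start: Lucia, Rohan, Mateo, Omar, Declan, Sofia.
Rohan starts before Lucia ends → Lucia and Rohan overlap.
Mateo starts before Lucia ends → Lucia and Mateo overlap.
Omar starts before Lucia ends → Lucia and Omar overlap.
Declan starts after Lucia ends; Lucia is clear from here.
Mateo starts before Rohan ends → Rohan and Mateo overlap.
Omar starts exactly when Rohan ends (back-to-back, no overlap); Rohan is clear from here.
Omar starts before Mateo ends → Mateo and Omar overlap.
Declan starts after Mateo ends; Mateo is clear from here.
Declan starts after Omar ends; Omar is clear from here.
Sofia starts before Declan ends → Declan and Sofia overlap.
Overlapping pairs: Declan & Sofia, Lucia & Mateo, Lucia & Omar, Lucia & Rohan, Mateo & Omar, Mateo & Rohan — 6 in total.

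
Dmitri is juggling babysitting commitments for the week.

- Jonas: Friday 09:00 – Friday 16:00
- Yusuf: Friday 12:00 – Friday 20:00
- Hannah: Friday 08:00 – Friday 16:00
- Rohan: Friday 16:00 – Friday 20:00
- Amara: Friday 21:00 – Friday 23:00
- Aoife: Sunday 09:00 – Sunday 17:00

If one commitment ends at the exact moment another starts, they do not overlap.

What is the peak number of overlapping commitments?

Walk through starts and ends in time order (an end at T is processed before a start at T):
Friday 08:00 start Hannah → 1
Friday 09:00 start Jonas → 2
Friday 12:00 start Yusuf → 3
Friday 16:00 end Hannah → 2
Friday 16:00 end Jonas → 1
Friday 16:00 start Rohan → 2
Friday 20:00 end Rohan → 1
Friday 20:00 end Yusuf → 0
Friday 21:00 start Amara → 1
Friday 23:00 end Amara → 0
Sunday 09:00 start Aoife → 1
Sunday 17:00 end Aoife → 0
Peak is 3, at Friday 12:00 (Hannah, Jonas, Yusuf).

3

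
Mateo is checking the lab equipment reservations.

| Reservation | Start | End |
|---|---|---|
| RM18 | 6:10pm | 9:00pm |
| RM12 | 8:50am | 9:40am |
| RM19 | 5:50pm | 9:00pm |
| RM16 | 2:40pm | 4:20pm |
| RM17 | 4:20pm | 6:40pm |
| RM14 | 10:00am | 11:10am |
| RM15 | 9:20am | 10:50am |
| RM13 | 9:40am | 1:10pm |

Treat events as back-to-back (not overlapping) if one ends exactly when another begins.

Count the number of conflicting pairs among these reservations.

7

Check each pair: they overlap iff neither finishes before the other starts.
Sorted by start: RM12, RM15, RM13, RM14, RM16, RM17, RM19, RM18.
RM15 starts before RM12 ends → RM12 and RM15 overlap.
RM13 starts exactly when RM12 ends (back-to-back, no overlap), so RM12 has no further overlaps.
RM13 starts before RM15 ends → RM15 and RM13 overlap.
RM14 starts before RM15 ends → RM15 and RM14 overlap.
RM16 starts after RM15 ends, so RM15 has no further overlaps.
RM14 starts before RM13 ends → RM13 and RM14 overlap.
RM16 starts after RM13 ends, so RM13 has no further overlaps.
RM16 starts after RM14 ends, so RM14 has no further overlaps.
RM17 starts exactly when RM16 ends (back-to-back, no overlap), so RM16 has no further overlaps.
RM19 starts before RM17 ends → RM17 and RM19 overlap.
RM18 starts before RM17 ends → RM17 and RM18 overlap.
RM18 starts before RM19 ends → RM19 and RM18 overlap.
Overlapping pairs: RM12 & RM15, RM13 & RM14, RM13 & RM15, RM14 & RM15, RM17 & RM18, RM17 & RM19, RM18 & RM19 — 7 in total.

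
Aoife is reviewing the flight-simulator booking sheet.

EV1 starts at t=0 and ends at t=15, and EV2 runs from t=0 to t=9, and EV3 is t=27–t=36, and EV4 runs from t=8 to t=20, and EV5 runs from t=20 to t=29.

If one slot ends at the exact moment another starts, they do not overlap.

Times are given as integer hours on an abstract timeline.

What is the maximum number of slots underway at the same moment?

3

Walk through starts and ends in time order (an end at T is processed before a start at T):
t=0 start EV1 → 1
t=0 start EV2 → 2
t=8 start EV4 → 3
t=9 end EV2 → 2
t=15 end EV1 → 1
t=20 end EV4 → 0
t=20 start EV5 → 1
t=27 start EV3 → 2
t=29 end EV5 → 1
t=36 end EV3 → 0
Peak is 3, at t=8 (EV1, EV2, EV4).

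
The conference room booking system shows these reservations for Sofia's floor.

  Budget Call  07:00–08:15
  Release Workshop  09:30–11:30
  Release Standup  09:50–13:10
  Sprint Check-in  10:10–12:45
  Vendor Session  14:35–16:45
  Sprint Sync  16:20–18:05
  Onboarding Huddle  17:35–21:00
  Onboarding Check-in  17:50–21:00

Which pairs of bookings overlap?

Two intervals overlap when each starts before the other ends.
Sorted by start: Budget Call, Release Workshop, Release Standup, Sprint Check-in, Vendor Session, Sprint Sync, Onboarding Huddle, Onboarding Check-in.
Release Workshop starts after Budget Call ends — done with Budget Call.
Release Standup starts before Release Workshop ends → Release Workshop and Release Standup overlap.
Sprint Check-in starts before Release Workshop ends → Release Workshop and Sprint Check-in overlap.
Vendor Session starts after Release Workshop ends — done with Release Workshop.
Sprint Check-in starts before Release Standup ends → Release Standup and Sprint Check-in overlap.
Vendor Session starts after Release Standup ends — done with Release Standup.
Vendor Session starts after Sprint Check-in ends — done with Sprint Check-in.
Sprint Sync starts before Vendor Session ends → Vendor Session and Sprint Sync overlap.
Onboarding Huddle starts after Vendor Session ends — done with Vendor Session.
Onboarding Huddle starts before Sprint Sync ends → Sprint Sync and Onboarding Huddle overlap.
Onboarding Check-in starts before Sprint Sync ends → Sprint Sync and Onboarding Check-in overlap.
Onboarding Check-in starts before Onboarding Huddle ends → Onboarding Huddle and Onboarding Check-in overlap.

Onboarding Check-in & Onboarding Huddle, Onboarding Check-in & Sprint Sync, Onboarding Huddle & Sprint Sync, Release Standup & Release Workshop, Release Standup & Sprint Check-in, Release Workshop & Sprint Check-in, Sprint Sync & Vendor Session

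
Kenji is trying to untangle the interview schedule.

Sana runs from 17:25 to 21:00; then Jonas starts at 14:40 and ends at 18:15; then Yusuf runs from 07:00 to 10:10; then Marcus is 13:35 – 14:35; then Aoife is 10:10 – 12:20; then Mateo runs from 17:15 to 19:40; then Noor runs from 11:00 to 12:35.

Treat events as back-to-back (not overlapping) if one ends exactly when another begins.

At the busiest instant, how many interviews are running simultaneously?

3

Sort all start/end points and keep a running count:
07:00 start Yusuf → 1
10:10 end Yusuf → 0
10:10 start Aoife → 1
11:00 start Noor → 2
12:20 end Aoife → 1
12:35 end Noor → 0
13:35 start Marcus → 1
14:35 end Marcus → 0
14:40 start Jonas → 1
17:15 start Mateo → 2
17:25 start Sana → 3
18:15 end Jonas → 2
19:40 end Mateo → 1
21:00 end Sana → 0
Peak is 3, at 17:25 (Jonas, Mateo, Sana).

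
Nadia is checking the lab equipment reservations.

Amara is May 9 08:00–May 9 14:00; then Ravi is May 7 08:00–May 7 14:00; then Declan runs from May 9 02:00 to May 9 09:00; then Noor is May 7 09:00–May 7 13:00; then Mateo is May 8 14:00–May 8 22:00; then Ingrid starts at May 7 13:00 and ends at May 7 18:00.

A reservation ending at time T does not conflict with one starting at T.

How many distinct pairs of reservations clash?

3

Sorted by start: Ravi, Noor, Ingrid, Mateo, Declan, Amara.
Noor starts before Ravi ends → Ravi and Noor overlap.
Ingrid starts before Ravi ends → Ravi and Ingrid overlap.
Mateo starts after Ravi ends, so Ravi has no further overlaps.
Ingrid starts exactly when Noor ends (back-to-back, no overlap), so Noor has no further overlaps.
Mateo starts after Ingrid ends, so Ingrid has no further overlaps.
Declan starts after Mateo ends, so Mateo has no further overlaps.
Amara starts before Declan ends → Declan and Amara overlap.
Overlapping pairs: Amara & Declan, Ingrid & Ravi, Noor & Ravi — 3 in total.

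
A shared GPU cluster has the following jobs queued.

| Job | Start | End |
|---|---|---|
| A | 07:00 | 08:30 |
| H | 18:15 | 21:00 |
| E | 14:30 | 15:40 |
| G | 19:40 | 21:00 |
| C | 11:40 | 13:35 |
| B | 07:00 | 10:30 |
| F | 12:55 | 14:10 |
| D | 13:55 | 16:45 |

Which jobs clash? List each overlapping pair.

A & B, C & F, D & E, D & F, G & H

Sorted by start: A, B, C, F, D, E, H, G.
B starts before A ends → A and B overlap.
C starts after A ends, so nothing later overlaps A either.
C starts after B ends, so nothing later overlaps B either.
F starts before C ends → C and F overlap.
D starts after C ends, so nothing later overlaps C either.
D starts before F ends → F and D overlap.
E starts after F ends, so nothing later overlaps F either.
E starts before D ends → D and E overlap.
H starts after D ends, so nothing later overlaps D either.
H starts after E ends, so nothing later overlaps E either.
G starts before H ends → H and G overlap.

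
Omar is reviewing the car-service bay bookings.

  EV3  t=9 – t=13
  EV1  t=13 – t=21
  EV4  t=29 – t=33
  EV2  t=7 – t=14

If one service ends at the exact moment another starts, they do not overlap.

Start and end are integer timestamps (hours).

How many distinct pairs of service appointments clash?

2

Sorted by start: EV2, EV3, EV1, EV4.
EV3 starts before EV2 ends → EV2 and EV3 overlap.
EV1 starts before EV2 ends → EV2 and EV1 overlap.
EV4 starts after EV2 ends.
EV1 starts exactly when EV3 ends (back-to-back, no overlap); EV3 is clear from here.
EV4 starts after EV1 ends.
Overlapping pairs: EV1 & EV2, EV2 & EV3 — 2 in total.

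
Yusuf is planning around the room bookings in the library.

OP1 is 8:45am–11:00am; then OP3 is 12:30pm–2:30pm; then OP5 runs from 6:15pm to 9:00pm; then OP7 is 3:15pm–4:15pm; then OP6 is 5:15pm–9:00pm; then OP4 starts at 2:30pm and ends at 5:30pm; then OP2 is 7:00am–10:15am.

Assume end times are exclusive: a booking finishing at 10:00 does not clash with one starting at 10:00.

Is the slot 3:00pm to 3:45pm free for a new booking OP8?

No — it overlaps OP4, OP7

OP2: ends 10:15am at or before OP8 starts 3:00pm → clear.
OP1: ends 11:00am at or before OP8 starts 3:00pm → clear.
OP3: ends 2:30pm at or before OP8 starts 3:00pm → clear.
OP4: starts 2:30pm before OP8 ends 3:45pm, and ends 5:30pm after OP8 starts 3:00pm → overlap.
OP7: starts 3:15pm before OP8 ends 3:45pm, and ends 4:15pm after OP8 starts 3:00pm → overlap.
OP6: starts 5:15pm at or after OP8 ends 3:45pm → clear.
OP5: starts 6:15pm at or after OP8 ends 3:45pm → clear.
OP8 overlaps OP4, OP7.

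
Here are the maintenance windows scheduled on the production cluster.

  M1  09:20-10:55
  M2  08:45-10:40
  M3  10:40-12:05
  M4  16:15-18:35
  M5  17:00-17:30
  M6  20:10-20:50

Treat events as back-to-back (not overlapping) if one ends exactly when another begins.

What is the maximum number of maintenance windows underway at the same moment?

Sweep the timeline, counting +1 at each start and −1 at each end (ends before starts at a tie):
08:45 start M2 → 1
09:20 start M1 → 2
10:40 end M2 → 1
10:40 start M3 → 2
10:55 end M1 → 1
12:05 end M3 → 0
16:15 start M4 → 1
17:00 start M5 → 2
17:30 end M5 → 1
18:35 end M4 → 0
20:10 start M6 → 1
20:50 end M6 → 0
Peak is 2, at 09:20 (M1, M2).

2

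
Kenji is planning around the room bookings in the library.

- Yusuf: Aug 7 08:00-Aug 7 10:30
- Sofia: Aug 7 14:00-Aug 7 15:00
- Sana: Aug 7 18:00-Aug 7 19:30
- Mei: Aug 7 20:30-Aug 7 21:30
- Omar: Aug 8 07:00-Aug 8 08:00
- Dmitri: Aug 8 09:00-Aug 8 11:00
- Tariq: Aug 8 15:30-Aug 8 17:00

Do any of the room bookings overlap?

Sorted by start: Yusuf, Sofia, Sana, Mei, Omar, Dmitri, Tariq.
Sofia starts after Yusuf ends, so Yusuf has no further overlaps.
Sana starts after Sofia ends, so Sofia has no further overlaps.
Mei starts after Sana ends, so Sana has no further overlaps.
Omar starts after Mei ends, so Mei has no further overlaps.
Dmitri starts after Omar ends, so Omar has no further overlaps.
Tariq starts after Dmitri ends.
Every pair is clear; the schedule has no overlaps.

No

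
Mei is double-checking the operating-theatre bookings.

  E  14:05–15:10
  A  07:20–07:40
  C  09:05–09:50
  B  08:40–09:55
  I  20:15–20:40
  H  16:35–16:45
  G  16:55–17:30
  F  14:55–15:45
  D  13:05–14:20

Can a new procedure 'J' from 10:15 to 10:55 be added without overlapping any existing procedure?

Yes — the slot is free

A: ends 07:40 at or before J starts 10:15 → clear.
B: ends 09:55 at or before J starts 10:15 → clear.
C: ends 09:50 at or before J starts 10:15 → clear.
D: starts 13:05 at or after J ends 10:55 → clear.
E: starts 14:05 at or after J ends 10:55 → clear.
F: starts 14:55 at or after J ends 10:55 → clear.
H: starts 16:35 at or after J ends 10:55 → clear.
G: starts 16:55 at or after J ends 10:55 → clear.
I: starts 20:15 at or after J ends 10:55 → clear.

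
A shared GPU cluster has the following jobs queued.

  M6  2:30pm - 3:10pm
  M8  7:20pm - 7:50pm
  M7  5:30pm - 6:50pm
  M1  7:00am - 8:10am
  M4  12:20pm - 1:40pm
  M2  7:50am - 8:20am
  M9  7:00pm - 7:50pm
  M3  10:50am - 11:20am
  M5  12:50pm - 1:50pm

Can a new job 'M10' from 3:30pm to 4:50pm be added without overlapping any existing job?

Yes — the slot is free

M1: ends 8:10am at or before M10 starts 3:30pm → clear.
M2: ends 8:20am at or before M10 starts 3:30pm → clear.
M3: ends 11:20am at or before M10 starts 3:30pm → clear.
M4: ends 1:40pm at or before M10 starts 3:30pm → clear.
M5: ends 1:50pm at or before M10 starts 3:30pm → clear.
M6: ends 3:10pm at or before M10 starts 3:30pm → clear.
M7: starts 5:30pm at or after M10 ends 4:50pm → clear.
M9: starts 7:00pm at or after M10 ends 4:50pm → clear.
M8: starts 7:20pm at or after M10 ends 4:50pm → clear.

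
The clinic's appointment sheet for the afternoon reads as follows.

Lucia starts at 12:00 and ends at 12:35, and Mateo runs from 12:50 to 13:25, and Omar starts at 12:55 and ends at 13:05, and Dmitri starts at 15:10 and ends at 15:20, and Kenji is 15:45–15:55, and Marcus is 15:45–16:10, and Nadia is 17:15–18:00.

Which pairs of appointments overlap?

Check each pair: they overlap iff neither finishes before the other starts.
Sorted by start: Lucia, Mateo, Omar, Dmitri, Kenji, Marcus, Nadia.
Mateo starts after Lucia ends — done with Lucia.
Omar starts before Mateo ends → Mateo and Omar overlap.
Dmitri starts after Mateo ends — done with Mateo.
Dmitri starts after Omar ends — done with Omar.
Kenji starts after Dmitri ends — done with Dmitri.
Marcus starts before Kenji ends → Kenji and Marcus overlap.
Nadia starts after Kenji ends.
Nadia starts after Marcus ends.

Kenji & Marcus, Mateo & Omar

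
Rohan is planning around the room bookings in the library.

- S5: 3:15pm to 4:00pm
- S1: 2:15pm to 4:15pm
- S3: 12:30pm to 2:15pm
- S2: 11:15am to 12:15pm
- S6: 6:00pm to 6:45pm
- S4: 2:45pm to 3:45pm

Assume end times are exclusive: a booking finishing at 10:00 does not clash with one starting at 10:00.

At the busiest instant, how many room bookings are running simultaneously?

3

Sweep the timeline, counting +1 at each start and −1 at each end (ends before starts at a tie):
11:15am start S2 → 1
12:15pm end S2 → 0
12:30pm start S3 → 1
2:15pm end S3 → 0
2:15pm start S1 → 1
2:45pm start S4 → 2
3:15pm start S5 → 3
3:45pm end S4 → 2
4:00pm end S5 → 1
4:15pm end S1 → 0
6:00pm start S6 → 1
6:45pm end S6 → 0
Peak is 3, at 3:15pm (S1, S4, S5).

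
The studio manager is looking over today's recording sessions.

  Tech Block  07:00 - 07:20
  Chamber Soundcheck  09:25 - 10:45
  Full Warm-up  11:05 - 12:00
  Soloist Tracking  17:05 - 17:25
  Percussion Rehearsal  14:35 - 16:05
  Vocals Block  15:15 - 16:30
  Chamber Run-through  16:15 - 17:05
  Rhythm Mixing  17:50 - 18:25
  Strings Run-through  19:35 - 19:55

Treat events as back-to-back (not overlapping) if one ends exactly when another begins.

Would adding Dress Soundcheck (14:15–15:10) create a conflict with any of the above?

Tech Block: ends 07:20 at or before Dress Soundcheck starts 14:15 → clear.
Chamber Soundcheck: ends 10:45 at or before Dress Soundcheck starts 14:15 → clear.
Full Warm-up: ends 12:00 at or before Dress Soundcheck starts 14:15 → clear.
Percussion Rehearsal: starts 14:35 before Dress Soundcheck ends 15:10, and ends 16:05 after Dress Soundcheck starts 14:15 → overlap.
Vocals Block: starts 15:15 at or after Dress Soundcheck ends 15:10 → clear.
Chamber Run-through: starts 16:15 at or after Dress Soundcheck ends 15:10 → clear.
Soloist Tracking: starts 17:05 at or after Dress Soundcheck ends 15:10 → clear.
Rhythm Mixing: starts 17:50 at or after Dress Soundcheck ends 15:10 → clear.
Strings Run-through: starts 19:35 at or after Dress Soundcheck ends 15:10 → clear.
Dress Soundcheck overlaps Percussion Rehearsal.

Yes — it overlaps Percussion Rehearsal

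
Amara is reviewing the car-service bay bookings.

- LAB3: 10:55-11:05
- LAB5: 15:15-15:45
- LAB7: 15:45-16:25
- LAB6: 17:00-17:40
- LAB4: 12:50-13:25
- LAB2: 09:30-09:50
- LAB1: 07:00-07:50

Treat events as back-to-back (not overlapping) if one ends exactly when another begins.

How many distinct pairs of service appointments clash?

0

Two intervals overlap when each starts before the other ends.
Sorted by start: LAB1, LAB2, LAB3, LAB4, LAB5, LAB7, LAB6.
LAB2 starts after LAB1 ends — done with LAB1.
LAB3 starts after LAB2 ends — done with LAB2.
LAB4 starts after LAB3 ends — done with LAB3.
LAB5 starts after LAB4 ends — done with LAB4.
LAB7 starts exactly when LAB5 ends (back-to-back, no overlap) — done with LAB5.
LAB6 starts after LAB7 ends.
No pair overlaps.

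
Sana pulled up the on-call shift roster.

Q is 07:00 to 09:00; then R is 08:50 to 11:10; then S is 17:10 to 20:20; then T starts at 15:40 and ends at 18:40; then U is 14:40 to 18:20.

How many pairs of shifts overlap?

Sorted by start: Q, R, U, T, S.
R starts before Q ends → Q and R overlap.
U starts after Q ends — done with Q.
U starts after R ends — done with R.
T starts before U ends → U and T overlap.
S starts before U ends → U and S overlap.
S starts before T ends → T and S overlap.
Overlapping pairs: Q & R, S & T, S & U, T & U — 4 in total.

4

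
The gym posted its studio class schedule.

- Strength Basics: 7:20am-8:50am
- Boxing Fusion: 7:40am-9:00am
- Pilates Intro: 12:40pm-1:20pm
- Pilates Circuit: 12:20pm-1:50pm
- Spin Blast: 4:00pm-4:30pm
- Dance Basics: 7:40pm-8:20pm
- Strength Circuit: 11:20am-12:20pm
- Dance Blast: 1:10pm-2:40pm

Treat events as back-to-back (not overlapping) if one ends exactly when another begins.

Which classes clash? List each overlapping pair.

Boxing Fusion & Strength Basics, Dance Blast & Pilates Circuit, Dance Blast & Pilates Intro, Pilates Circuit & Pilates Intro

Sorted by start: Strength Basics, Boxing Fusion, Strength Circuit, Pilates Circuit, Pilates Intro, Dance Blast, Spin Blast, Dance Basics.
Boxing Fusion starts before Strength Basics ends → Strength Basics and Boxing Fusion overlap.
Strength Circuit starts after Strength Basics ends — done with Strength Basics.
Strength Circuit starts after Boxing Fusion ends — done with Boxing Fusion.
Pilates Circuit starts exactly when Strength Circuit ends (back-to-back, no overlap) — done with Strength Circuit.
Pilates Intro starts before Pilates Circuit ends → Pilates Circuit and Pilates Intro overlap.
Dance Blast starts before Pilates Circuit ends → Pilates Circuit and Dance Blast overlap.
Spin Blast starts after Pilates Circuit ends — done with Pilates Circuit.
Dance Blast starts before Pilates Intro ends → Pilates Intro and Dance Blast overlap.
Spin Blast starts after Pilates Intro ends — done with Pilates Intro.
Spin Blast starts after Dance Blast ends — done with Dance Blast.
Dance Basics starts after Spin Blast ends.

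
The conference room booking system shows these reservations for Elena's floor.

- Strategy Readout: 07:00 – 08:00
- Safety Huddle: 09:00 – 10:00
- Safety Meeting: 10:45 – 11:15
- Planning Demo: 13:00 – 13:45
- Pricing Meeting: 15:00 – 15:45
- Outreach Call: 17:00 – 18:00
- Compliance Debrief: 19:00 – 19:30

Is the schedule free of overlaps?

Yes

Sorted by start: Strategy Readout, Safety Huddle, Safety Meeting, Planning Demo, Pricing Meeting, Outreach Call, Compliance Debrief.
Safety Huddle starts after Strategy Readout ends, so Strategy Readout has no further overlaps.
Safety Meeting starts after Safety Huddle ends, so Safety Huddle has no further overlaps.
Planning Demo starts after Safety Meeting ends, so Safety Meeting has no further overlaps.
Pricing Meeting starts after Planning Demo ends, so Planning Demo has no further overlaps.
Outreach Call starts after Pricing Meeting ends, so Pricing Meeting has no further overlaps.
Compliance Debrief starts after Outreach Call ends.
Every pair is clear; the schedule has no overlaps.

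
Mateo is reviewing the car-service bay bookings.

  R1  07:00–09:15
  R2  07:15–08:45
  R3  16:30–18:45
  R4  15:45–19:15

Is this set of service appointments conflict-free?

No

Check each pair: they overlap iff neither finishes before the other starts.
Sorted by start: R1, R2, R4, R3.
R2 starts before R1 ends → R1 and R2 overlap.
That's a conflict, so the schedule is not conflict-free.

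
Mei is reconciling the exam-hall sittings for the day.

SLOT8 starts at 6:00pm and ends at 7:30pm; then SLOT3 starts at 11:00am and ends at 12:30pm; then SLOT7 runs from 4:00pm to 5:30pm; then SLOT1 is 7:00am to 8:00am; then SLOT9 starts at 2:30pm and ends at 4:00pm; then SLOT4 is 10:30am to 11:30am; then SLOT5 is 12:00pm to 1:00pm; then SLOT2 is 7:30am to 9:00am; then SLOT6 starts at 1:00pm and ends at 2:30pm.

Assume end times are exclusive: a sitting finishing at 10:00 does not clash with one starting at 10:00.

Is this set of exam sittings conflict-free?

No

Sorted by start: SLOT1, SLOT2, SLOT4, SLOT3, SLOT5, SLOT6, SLOT9, SLOT7, SLOT8.
SLOT2 starts before SLOT1 ends → SLOT1 and SLOT2 overlap.
That's a conflict, so the schedule is not conflict-free.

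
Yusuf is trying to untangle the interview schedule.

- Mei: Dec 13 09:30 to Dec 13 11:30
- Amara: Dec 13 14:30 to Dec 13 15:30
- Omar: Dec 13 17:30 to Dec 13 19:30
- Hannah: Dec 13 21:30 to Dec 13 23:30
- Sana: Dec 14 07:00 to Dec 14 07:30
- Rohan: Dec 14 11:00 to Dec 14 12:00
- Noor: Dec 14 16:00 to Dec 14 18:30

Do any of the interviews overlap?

No

Two intervals overlap when each starts before the other ends.
Sorted by start: Mei, Amara, Omar, Hannah, Sana, Rohan, Noor.
Amara starts after Mei ends — done with Mei.
Omar starts after Amara ends — done with Amara.
Hannah starts after Omar ends — done with Omar.
Sana starts after Hannah ends — done with Hannah.
Rohan starts after Sana ends — done with Sana.
Noor starts after Rohan ends.
Every pair is clear; the schedule has no overlaps.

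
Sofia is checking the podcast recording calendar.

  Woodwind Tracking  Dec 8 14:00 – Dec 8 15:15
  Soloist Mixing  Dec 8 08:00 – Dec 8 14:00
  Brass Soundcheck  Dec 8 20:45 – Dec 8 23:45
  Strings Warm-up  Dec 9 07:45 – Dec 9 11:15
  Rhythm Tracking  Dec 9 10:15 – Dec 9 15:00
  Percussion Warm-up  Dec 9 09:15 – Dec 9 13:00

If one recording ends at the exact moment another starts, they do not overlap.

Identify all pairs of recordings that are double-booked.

Percussion Warm-up & Rhythm Tracking, Percussion Warm-up & Strings Warm-up, Rhythm Tracking & Strings Warm-up

Sorted by start: Soloist Mixing, Woodwind Tracking, Brass Soundcheck, Strings Warm-up, Percussion Warm-up, Rhythm Tracking.
Woodwind Tracking starts exactly when Soloist Mixing ends (back-to-back, no overlap); Soloist Mixing is clear from here.
Brass Soundcheck starts after Woodwind Tracking ends; Woodwind Tracking is clear from here.
Strings Warm-up starts after Brass Soundcheck ends; Brass Soundcheck is clear from here.
Percussion Warm-up starts before Strings Warm-up ends → Strings Warm-up and Percussion Warm-up overlap.
Rhythm Tracking starts before Strings Warm-up ends → Strings Warm-up and Rhythm Tracking overlap.
Rhythm Tracking starts before Percussion Warm-up ends → Percussion Warm-up and Rhythm Tracking overlap.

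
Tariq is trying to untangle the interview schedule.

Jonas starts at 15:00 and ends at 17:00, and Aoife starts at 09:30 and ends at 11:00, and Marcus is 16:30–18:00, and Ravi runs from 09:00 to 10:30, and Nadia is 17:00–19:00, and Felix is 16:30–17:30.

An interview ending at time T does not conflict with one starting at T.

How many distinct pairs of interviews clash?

Sorted by start: Ravi, Aoife, Jonas, Marcus, Felix, Nadia.
Aoife starts before Ravi ends → Ravi and Aoife overlap.
Jonas starts after Ravi ends; Ravi is clear from here.
Jonas starts after Aoife ends; Aoife is clear from here.
Marcus starts before Jonas ends → Jonas and Marcus overlap.
Felix starts before Jonas ends → Jonas and Felix overlap.
Nadia starts exactly when Jonas ends (back-to-back, no overlap).
Felix starts before Marcus ends → Marcus and Felix overlap.
Nadia starts before Marcus ends → Marcus and Nadia overlap.
Nadia starts before Felix ends → Felix and Nadia overlap.
Overlapping pairs: Aoife & Ravi, Felix & Jonas, Felix & Marcus, Felix & Nadia, Jonas & Marcus, Marcus & Nadia — 6 in total.

6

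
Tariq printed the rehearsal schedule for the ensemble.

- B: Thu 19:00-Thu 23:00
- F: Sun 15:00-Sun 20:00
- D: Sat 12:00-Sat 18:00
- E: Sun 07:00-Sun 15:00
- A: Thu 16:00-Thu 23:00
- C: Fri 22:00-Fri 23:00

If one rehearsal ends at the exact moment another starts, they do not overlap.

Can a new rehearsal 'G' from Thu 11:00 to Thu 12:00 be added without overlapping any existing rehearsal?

Yes — the slot is free

A: starts Thu 16:00 at or after G ends Thu 12:00 → clear.
B: starts Thu 19:00 at or after G ends Thu 12:00 → clear.
C: starts Fri 22:00 at or after G ends Thu 12:00 → clear.
D: starts Sat 12:00 at or after G ends Thu 12:00 → clear.
E: starts Sun 07:00 at or after G ends Thu 12:00 → clear.
F: starts Sun 15:00 at or after G ends Thu 12:00 → clear.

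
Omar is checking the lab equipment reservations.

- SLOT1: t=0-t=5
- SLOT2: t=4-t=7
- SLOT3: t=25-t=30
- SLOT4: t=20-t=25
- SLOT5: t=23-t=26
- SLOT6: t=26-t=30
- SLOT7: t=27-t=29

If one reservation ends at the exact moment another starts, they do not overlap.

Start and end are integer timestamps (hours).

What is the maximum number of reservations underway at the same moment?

3

Sort all start/end points and keep a running count:
t=0 start SLOT1 → 1
t=4 start SLOT2 → 2
t=5 end SLOT1 → 1
t=7 end SLOT2 → 0
t=20 start SLOT4 → 1
t=23 start SLOT5 → 2
t=25 end SLOT4 → 1
t=25 start SLOT3 → 2
t=26 end SLOT5 → 1
t=26 start SLOT6 → 2
t=27 start SLOT7 → 3
t=29 end SLOT7 → 2
t=30 end SLOT3 → 1
t=30 end SLOT6 → 0
Peak is 3, at t=27 (SLOT3, SLOT6, SLOT7).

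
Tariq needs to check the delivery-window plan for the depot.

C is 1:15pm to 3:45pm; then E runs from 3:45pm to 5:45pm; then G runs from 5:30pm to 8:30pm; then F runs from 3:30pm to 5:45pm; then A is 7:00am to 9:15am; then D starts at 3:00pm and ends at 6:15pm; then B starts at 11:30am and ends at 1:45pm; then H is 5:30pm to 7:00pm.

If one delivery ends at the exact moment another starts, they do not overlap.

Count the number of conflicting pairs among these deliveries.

Check each pair: they overlap iff neither finishes before the other starts.
Sorted by start: A, B, C, D, F, E, G, H.
B starts after A ends — done with A.
C starts before B ends → B and C overlap.
D starts after B ends — done with B.
D starts before C ends → C and D overlap.
F starts before C ends → C and F overlap.
E starts exactly when C ends (back-to-back, no overlap) — done with C.
F starts before D ends → D and F overlap.
E starts before D ends → D and E overlap.
G starts before D ends → D and G overlap.
H starts before D ends → D and H overlap.
E starts before F ends → F and E overlap.
G starts before F ends → F and G overlap.
H starts before F ends → F and H overlap.
G starts before E ends → E and G overlap.
H starts before E ends → E and H overlap.
H starts before G ends → G and H overlap.
Overlapping pairs: B & C, C & D, C & F, D & E, D & F, D & G, D & H, E & F, E & G, E & H, F & G, F & H, G & H — 13 in total.

13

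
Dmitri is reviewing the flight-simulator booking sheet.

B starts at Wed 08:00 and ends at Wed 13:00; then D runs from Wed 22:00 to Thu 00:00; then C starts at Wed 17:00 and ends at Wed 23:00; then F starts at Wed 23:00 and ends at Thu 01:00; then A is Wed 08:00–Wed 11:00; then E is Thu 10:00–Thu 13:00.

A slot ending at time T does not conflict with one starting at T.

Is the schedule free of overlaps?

Sorted by start: A, B, C, D, F, E.
B starts before A ends → A and B overlap.
That's a conflict, so the schedule is not conflict-free.

No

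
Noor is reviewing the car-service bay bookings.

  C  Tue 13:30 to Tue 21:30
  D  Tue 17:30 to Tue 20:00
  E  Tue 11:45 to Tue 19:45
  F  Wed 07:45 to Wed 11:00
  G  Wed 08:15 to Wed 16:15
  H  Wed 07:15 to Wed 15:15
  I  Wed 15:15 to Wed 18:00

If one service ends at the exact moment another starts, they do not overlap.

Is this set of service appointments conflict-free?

No

Sorted by start: E, C, D, H, F, G, I.
C starts before E ends → E and C overlap.
That's a conflict, so the schedule is not conflict-free.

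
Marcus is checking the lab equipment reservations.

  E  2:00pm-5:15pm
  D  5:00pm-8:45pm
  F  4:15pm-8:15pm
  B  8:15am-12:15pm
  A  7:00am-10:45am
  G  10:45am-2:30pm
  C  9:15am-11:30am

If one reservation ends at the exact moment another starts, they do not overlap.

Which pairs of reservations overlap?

Check each pair: they overlap iff neither finishes before the other starts.
Sorted by start: A, B, C, G, E, F, D.
B starts before A ends → A and B overlap.
C starts before A ends → A and C overlap.
G starts exactly when A ends (back-to-back, no overlap), so A has no further overlaps.
C starts before B ends → B and C overlap.
G starts before B ends → B and G overlap.
E starts after B ends, so B has no further overlaps.
G starts before C ends → C and G overlap.
E starts after C ends, so C has no further overlaps.
E starts before G ends → G and E overlap.
F starts after G ends, so G has no further overlaps.
F starts before E ends → E and F overlap.
D starts before E ends → E and D overlap.
D starts before F ends → F and D overlap.

A & B, A & C, B & C, B & G, C & G, D & E, D & F, E & F, E & G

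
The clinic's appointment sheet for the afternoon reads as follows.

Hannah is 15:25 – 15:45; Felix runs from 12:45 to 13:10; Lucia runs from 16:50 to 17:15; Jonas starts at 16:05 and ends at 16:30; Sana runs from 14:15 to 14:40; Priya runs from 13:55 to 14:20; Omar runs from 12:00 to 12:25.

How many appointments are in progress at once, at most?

Sort all start/end points and keep a running count:
12:00 start Omar → 1
12:25 end Omar → 0
12:45 start Felix → 1
13:10 end Felix → 0
13:55 start Priya → 1
14:15 start Sana → 2
14:20 end Priya → 1
14:40 end Sana → 0
15:25 start Hannah → 1
15:45 end Hannah → 0
16:05 start Jonas → 1
16:30 end Jonas → 0
16:50 start Lucia → 1
17:15 end Lucia → 0
Peak is 2, at 14:15 (Priya, Sana).

2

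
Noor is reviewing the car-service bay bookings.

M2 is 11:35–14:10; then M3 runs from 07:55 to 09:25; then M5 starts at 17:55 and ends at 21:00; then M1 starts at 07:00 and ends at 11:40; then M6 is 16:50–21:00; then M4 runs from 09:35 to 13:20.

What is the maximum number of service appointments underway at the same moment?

3

Sort all start/end points and keep a running count:
07:00 start M1 → 1
07:55 start M3 → 2
09:25 end M3 → 1
09:35 start M4 → 2
11:35 start M2 → 3
11:40 end M1 → 2
13:20 end M4 → 1
14:10 end M2 → 0
16:50 start M6 → 1
17:55 start M5 → 2
21:00 end M5 → 1
21:00 end M6 → 0
Peak is 3, at 11:35 (M1, M2, M4).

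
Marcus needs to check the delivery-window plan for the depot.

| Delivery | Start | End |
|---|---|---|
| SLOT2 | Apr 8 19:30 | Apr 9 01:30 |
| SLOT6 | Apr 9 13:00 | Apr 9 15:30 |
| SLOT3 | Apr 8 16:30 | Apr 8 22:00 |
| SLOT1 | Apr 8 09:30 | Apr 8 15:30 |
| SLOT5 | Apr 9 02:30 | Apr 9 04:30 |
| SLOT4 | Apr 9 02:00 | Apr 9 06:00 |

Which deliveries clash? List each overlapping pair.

Sorted by start: SLOT1, SLOT3, SLOT2, SLOT4, SLOT5, SLOT6.
SLOT3 starts after SLOT1 ends, so SLOT1 has no further overlaps.
SLOT2 starts before SLOT3 ends → SLOT3 and SLOT2 overlap.
SLOT4 starts after SLOT3 ends, so SLOT3 has no further overlaps.
SLOT4 starts after SLOT2 ends, so SLOT2 has no further overlaps.
SLOT5 starts before SLOT4 ends → SLOT4 and SLOT5 overlap.
SLOT6 starts after SLOT4 ends.
SLOT6 starts after SLOT5 ends.

SLOT2 & SLOT3, SLOT4 & SLOT5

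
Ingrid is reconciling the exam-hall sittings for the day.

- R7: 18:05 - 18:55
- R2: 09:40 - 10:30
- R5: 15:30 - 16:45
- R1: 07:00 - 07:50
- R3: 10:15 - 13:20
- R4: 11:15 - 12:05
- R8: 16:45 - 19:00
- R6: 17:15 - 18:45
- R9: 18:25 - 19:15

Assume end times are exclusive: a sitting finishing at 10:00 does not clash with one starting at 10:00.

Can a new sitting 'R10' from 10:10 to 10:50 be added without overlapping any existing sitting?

No — it overlaps R2, R3

R1: ends 07:50 at or before R10 starts 10:10 → clear.
R2: starts 09:40 before R10 ends 10:50, and ends 10:30 after R10 starts 10:10 → overlap.
R3: starts 10:15 before R10 ends 10:50, and ends 13:20 after R10 starts 10:10 → overlap.
R4: starts 11:15 at or after R10 ends 10:50 → clear.
R5: starts 15:30 at or after R10 ends 10:50 → clear.
R8: starts 16:45 at or after R10 ends 10:50 → clear.
R6: starts 17:15 at or after R10 ends 10:50 → clear.
R7: starts 18:05 at or after R10 ends 10:50 → clear.
R9: starts 18:25 at or after R10 ends 10:50 → clear.
R10 overlaps R2, R3.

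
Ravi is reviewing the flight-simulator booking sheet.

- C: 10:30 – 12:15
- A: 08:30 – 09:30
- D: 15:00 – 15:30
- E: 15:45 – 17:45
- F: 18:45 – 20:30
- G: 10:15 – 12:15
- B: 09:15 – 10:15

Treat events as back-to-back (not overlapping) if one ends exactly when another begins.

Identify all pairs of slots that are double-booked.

Two intervals overlap when each starts before the other ends.
Sorted by start: A, B, G, C, D, E, F.
B starts before A ends → A and B overlap.
G starts after A ends, so A has no further overlaps.
G starts exactly when B ends (back-to-back, no overlap), so B has no further overlaps.
C starts before G ends → G and C overlap.
D starts after G ends, so G has no further overlaps.
D starts after C ends, so C has no further overlaps.
E starts after D ends, so D has no further overlaps.
F starts after E ends.

A & B, C & G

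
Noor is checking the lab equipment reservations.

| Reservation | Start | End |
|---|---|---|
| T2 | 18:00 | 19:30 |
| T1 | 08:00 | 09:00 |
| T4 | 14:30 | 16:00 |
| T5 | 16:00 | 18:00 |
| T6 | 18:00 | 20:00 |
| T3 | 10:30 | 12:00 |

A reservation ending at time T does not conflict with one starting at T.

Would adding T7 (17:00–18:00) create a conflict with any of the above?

Yes — it overlaps T5

T1: ends 09:00 at or before T7 starts 17:00 → clear.
T3: ends 12:00 at or before T7 starts 17:00 → clear.
T4: ends 16:00 at or before T7 starts 17:00 → clear.
T5: starts 16:00 before T7 ends 18:00, and ends 18:00 after T7 starts 17:00 → overlap.
T2: starts 18:00 at or after T7 ends 18:00 → clear.
T6: starts 18:00 at or after T7 ends 18:00 → clear.
T7 overlaps T5.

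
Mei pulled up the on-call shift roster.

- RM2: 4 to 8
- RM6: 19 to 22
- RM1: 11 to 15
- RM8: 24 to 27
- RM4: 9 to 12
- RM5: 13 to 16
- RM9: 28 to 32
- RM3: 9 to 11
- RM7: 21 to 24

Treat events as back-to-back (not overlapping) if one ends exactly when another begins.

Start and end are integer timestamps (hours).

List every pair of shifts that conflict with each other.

RM1 & RM4, RM1 & RM5, RM3 & RM4, RM6 & RM7

Check each pair: they overlap iff neither finishes before the other starts.
Sorted by start: RM2, RM3, RM4, RM1, RM5, RM6, RM7, RM8, RM9.
RM3 starts after RM2 ends, so nothing later overlaps RM2 either.
RM4 starts before RM3 ends → RM3 and RM4 overlap.
RM1 starts exactly when RM3 ends (back-to-back, no overlap), so nothing later overlaps RM3 either.
RM1 starts before RM4 ends → RM4 and RM1 overlap.
RM5 starts after RM4 ends, so nothing later overlaps RM4 either.
RM5 starts before RM1 ends → RM1 and RM5 overlap.
RM6 starts after RM1 ends, so nothing later overlaps RM1 either.
RM6 starts after RM5 ends, so nothing later overlaps RM5 either.
RM7 starts before RM6 ends → RM6 and RM7 overlap.
RM8 starts after RM6 ends, so nothing later overlaps RM6 either.
RM8 starts exactly when RM7 ends (back-to-back, no overlap), so nothing later overlaps RM7 either.
RM9 starts after RM8 ends.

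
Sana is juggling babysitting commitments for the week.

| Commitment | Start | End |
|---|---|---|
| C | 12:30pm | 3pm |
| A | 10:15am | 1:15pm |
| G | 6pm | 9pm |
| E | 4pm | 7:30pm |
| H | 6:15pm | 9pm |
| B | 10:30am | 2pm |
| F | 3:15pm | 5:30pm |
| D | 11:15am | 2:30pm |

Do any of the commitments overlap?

Two intervals overlap when each starts before the other ends.
Sorted by start: A, B, D, C, F, E, G, H.
B starts before A ends → A and B overlap.
That's a conflict, so the schedule is not conflict-free.

Yes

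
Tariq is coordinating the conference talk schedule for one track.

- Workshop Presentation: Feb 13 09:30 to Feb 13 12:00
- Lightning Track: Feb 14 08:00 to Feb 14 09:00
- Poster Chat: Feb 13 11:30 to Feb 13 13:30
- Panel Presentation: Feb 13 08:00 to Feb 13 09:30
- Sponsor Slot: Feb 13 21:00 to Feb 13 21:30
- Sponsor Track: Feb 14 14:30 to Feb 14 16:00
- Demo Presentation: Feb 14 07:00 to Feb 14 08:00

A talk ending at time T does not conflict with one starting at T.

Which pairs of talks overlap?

Poster Chat & Workshop Presentation

Sorted by start: Panel Presentation, Workshop Presentation, Poster Chat, Sponsor Slot, Demo Presentation, Lightning Track, Sponsor Track.
Workshop Presentation starts exactly when Panel Presentation ends (back-to-back, no overlap) — done with Panel Presentation.
Poster Chat starts before Workshop Presentation ends → Workshop Presentation and Poster Chat overlap.
Sponsor Slot starts after Workshop Presentation ends — done with Workshop Presentation.
Sponsor Slot starts after Poster Chat ends — done with Poster Chat.
Demo Presentation starts after Sponsor Slot ends — done with Sponsor Slot.
Lightning Track starts exactly when Demo Presentation ends (back-to-back, no overlap) — done with Demo Presentation.
Sponsor Track starts after Lightning Track ends.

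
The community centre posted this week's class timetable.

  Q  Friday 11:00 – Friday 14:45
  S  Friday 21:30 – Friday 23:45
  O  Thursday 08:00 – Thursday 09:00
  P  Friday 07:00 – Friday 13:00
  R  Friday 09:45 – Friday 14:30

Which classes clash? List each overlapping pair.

P & Q, P & R, Q & R

Sorted by start: O, P, R, Q, S.
P starts after O ends, so O has no further overlaps.
R starts before P ends → P and R overlap.
Q starts before P ends → P and Q overlap.
S starts after P ends.
Q starts before R ends → R and Q overlap.
S starts after R ends.
S starts after Q ends.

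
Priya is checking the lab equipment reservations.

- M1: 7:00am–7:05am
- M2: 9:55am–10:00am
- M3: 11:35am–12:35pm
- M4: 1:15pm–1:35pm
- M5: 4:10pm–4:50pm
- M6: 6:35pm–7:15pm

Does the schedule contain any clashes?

No

Two intervals overlap when each starts before the other ends.
Sorted by start: M1, M2, M3, M4, M5, M6.
M2 starts after M1 ends; M1 is clear from here.
M3 starts after M2 ends; M2 is clear from here.
M4 starts after M3 ends; M3 is clear from here.
M5 starts after M4 ends; M4 is clear from here.
M6 starts after M5 ends.
Every pair is clear; the schedule has no overlaps.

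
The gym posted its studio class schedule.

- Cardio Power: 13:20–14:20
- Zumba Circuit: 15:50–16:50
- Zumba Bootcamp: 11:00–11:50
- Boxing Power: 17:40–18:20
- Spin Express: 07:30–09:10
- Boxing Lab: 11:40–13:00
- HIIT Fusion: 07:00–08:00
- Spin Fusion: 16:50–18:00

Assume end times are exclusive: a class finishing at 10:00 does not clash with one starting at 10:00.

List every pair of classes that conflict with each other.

Boxing Lab & Zumba Bootcamp, Boxing Power & Spin Fusion, HIIT Fusion & Spin Express

Sorted by start: HIIT Fusion, Spin Express, Zumba Bootcamp, Boxing Lab, Cardio Power, Zumba Circuit, Spin Fusion, Boxing Power.
Spin Express starts before HIIT Fusion ends → HIIT Fusion and Spin Express overlap.
Zumba Bootcamp starts after HIIT Fusion ends, so HIIT Fusion has no further overlaps.
Zumba Bootcamp starts after Spin Express ends, so Spin Express has no further overlaps.
Boxing Lab starts before Zumba Bootcamp ends → Zumba Bootcamp and Boxing Lab overlap.
Cardio Power starts after Zumba Bootcamp ends, so Zumba Bootcamp has no further overlaps.
Cardio Power starts after Boxing Lab ends, so Boxing Lab has no further overlaps.
Zumba Circuit starts after Cardio Power ends, so Cardio Power has no further overlaps.
Spin Fusion starts exactly when Zumba Circuit ends (back-to-back, no overlap), so Zumba Circuit has no further overlaps.
Boxing Power starts before Spin Fusion ends → Spin Fusion and Boxing Power overlap.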